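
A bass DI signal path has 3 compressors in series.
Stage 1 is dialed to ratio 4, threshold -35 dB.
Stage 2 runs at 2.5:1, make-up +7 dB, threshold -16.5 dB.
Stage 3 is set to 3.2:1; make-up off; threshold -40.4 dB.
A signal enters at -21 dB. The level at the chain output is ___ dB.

-35.43125 dB

Stage 1: -21 dB is 14 dB over -35 dB; at 4:1 that becomes 3.5 dB over, giving -31.5 dB.
Stage 2: -31.5 dB is at or below the -16.5 dB threshold — no compression; make-up brings it to -24.5 dB.
Stage 3: 15.9 dB above -40.4 dB, reduced 3.2:1 to 4.96875 dB above → -35.43125 dB.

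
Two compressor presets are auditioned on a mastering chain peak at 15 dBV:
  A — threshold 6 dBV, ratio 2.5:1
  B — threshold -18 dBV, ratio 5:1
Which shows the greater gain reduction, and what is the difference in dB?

A: 9 dB over, compressed to 3.6 dB over, so 5.4 dB of GR.
B: 33 dB over, compressed to 6.6 dB over, so 26.4 dB of GR.
Difference: 21 dB in favour of B.

B, by 21 dB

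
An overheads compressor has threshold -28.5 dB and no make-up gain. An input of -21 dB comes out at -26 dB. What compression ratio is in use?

3:1

Input overshoot = -21 − (-28.5) = 7.5 dB; output overshoot = -26 − (-28.5) = 2.5 dB.
Ratio = 7.5 / 2.5 = 3.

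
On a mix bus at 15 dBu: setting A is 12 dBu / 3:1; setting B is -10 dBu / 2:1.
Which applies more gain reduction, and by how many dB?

A: overshoot 3 dB → output overshoot 1 dB → GR 2 dB.
B: overshoot 25 dB → output overshoot 12.5 dB → GR 12.5 dB.
Difference: 10.5 dB in favour of B.

B, by 10.5 dB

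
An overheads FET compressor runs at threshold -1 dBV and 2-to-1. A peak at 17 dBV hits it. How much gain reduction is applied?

9 dB

17 dBV exceeds the threshold by 18 dB.
After 2:1 compression the overshoot becomes 18/2 = 9 dB.
So the signal is attenuated by 18 − 9 = 9 dB.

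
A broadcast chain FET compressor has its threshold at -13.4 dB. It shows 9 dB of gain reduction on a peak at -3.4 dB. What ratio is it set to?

Input overshoot = -3.4 − (-13.4) = 10 dB.
Output overshoot = 10 − 9 = 1 dB.
Ratio = input overshoot / output overshoot = 10 / 1 = 10.

10:1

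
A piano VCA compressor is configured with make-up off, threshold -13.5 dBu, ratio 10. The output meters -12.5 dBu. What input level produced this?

-3.5 dBu

That's 1 dB above the -13.5 dBu threshold.
Before 10:1 compression the overshoot was 1 × 10 = 10 dB, so input = -13.5 + 10 = -3.5 dBu.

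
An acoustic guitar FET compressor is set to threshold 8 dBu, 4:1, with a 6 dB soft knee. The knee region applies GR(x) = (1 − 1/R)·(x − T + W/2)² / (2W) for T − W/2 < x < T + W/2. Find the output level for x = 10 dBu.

x − T + W/2 = 10 − 8 + 3 = 5.
GR = (1 − 1/4) × 5² / 12 = 0.75 × 25 / 12 = 1.5625 dB.
Output = 10 − 1.5625 = 8.4375 dBu.

8.4375 dBu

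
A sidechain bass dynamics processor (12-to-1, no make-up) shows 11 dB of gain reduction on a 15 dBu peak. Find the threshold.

Input is 12 dB above T (since output overshoot × R = input overshoot: (4 − T)·12 = 15 − T gives T = 3 dBu).
Check: 3 + (15 − 3)/12 = 3 + 1 = 4 dBu. ✓

3 dBu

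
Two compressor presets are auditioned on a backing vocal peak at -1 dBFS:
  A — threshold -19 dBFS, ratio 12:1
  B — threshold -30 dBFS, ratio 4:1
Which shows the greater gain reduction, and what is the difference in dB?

B, by 5.25 dB

A: 18 dB over, compressed to 1.5 dB over, so 16.5 dB of GR.
B: 29 dB over, compressed to 7.25 dB over, so 21.75 dB of GR.
Difference: 5.25 dB in favour of B.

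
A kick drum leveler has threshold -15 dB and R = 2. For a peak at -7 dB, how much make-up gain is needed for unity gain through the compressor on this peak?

The peak compresses to -15 + 8/2 = -11 dB.
To reach -7 dB requires -7 − (-11) = 4 dB of make-up.

4 dB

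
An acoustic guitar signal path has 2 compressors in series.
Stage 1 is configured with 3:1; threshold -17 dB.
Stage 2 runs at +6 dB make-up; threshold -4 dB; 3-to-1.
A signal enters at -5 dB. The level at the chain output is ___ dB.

-7 dB

Stage 1: 12 dB above -17 dB, reduced 3:1 to 4 dB above → -13 dB.
Stage 2: -13 dB ≤ -4 dB, so stage 2 doesn't engage; make-up brings it to -7 dB.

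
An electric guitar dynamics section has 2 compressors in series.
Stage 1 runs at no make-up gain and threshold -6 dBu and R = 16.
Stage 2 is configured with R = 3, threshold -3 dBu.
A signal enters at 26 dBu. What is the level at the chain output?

Stage 1: 26 dBu is 32 dB over -6 dBu; at 16:1 that becomes 2 dB over, giving -4 dBu.
Stage 2: below threshold (-4 ≤ -3); passes unchanged; output -4 dBu.

-4 dBu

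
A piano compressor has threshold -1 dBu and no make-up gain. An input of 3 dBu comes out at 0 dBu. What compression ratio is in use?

4:1

Input overshoot = 3 − (-1) = 4 dB; output overshoot = 0 − (-1) = 1 dB.
Ratio = 4 / 1 = 4.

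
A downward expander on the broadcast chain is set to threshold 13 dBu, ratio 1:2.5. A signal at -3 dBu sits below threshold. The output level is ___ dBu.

Undershoot = 13 − (-3) = 16 dB.
At 1:2.5, that expands to 40 dB under threshold.
Output = 13 − 40 = -27 dBu.

-27 dBu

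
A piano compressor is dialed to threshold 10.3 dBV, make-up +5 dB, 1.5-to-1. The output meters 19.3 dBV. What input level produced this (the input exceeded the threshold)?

Remove make-up: 19.3 − 5 = 14.3 dBV.
The compressed level sits 14.3 − 10.3 = 4 dB over threshold.
Before 1.5:1 compression the overshoot was 4 × 1.5 = 6 dB, so input = 10.3 + 6 = 16.3 dBV.

16.3 dBV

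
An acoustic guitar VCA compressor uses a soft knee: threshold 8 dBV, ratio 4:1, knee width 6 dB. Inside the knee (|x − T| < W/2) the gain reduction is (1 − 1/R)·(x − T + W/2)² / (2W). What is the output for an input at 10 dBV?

8.4375 dBV

x − T + W/2 = 10 − 8 + 3 = 5.
GR = (1 − 1/4) × 5² / 12 = 0.75 × 25 / 12 = 1.5625 dB.
Output = 10 − 1.5625 = 8.4375 dBV.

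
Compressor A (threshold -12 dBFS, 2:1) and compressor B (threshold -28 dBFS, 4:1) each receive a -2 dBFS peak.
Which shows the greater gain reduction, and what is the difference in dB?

B, by 14.5 dB

A: overshoot 10 dB → output overshoot 5 dB → GR 5 dB.
B: overshoot 26 dB → output overshoot 6.5 dB → GR 19.5 dB.
B reduces 14.5 dB more.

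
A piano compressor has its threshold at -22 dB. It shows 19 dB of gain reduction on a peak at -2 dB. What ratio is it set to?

20:1

Input overshoot = -2 − (-22) = 20 dB.
Output overshoot = 20 − 19 = 1 dB.
Ratio = input overshoot / output overshoot = 20 / 1 = 20.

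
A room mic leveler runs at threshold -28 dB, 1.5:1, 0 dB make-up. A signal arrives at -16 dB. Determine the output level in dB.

The input is 12 dB above the -28 dB threshold.
The 12 dB excess becomes 8 dB after 1.5:1 reduction.
That puts the output at -20 dB.

-20 dB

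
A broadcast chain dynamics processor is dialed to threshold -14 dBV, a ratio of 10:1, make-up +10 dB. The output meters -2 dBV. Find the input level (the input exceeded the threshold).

Stripping the +10 dB make-up gives -12 dBV at the gain stage.
That's 2 dB above the -14 dBV threshold.
Before 10:1 compression the overshoot was 2 × 10 = 20 dB, so input = -14 + 20 = 6 dBV.

6 dBV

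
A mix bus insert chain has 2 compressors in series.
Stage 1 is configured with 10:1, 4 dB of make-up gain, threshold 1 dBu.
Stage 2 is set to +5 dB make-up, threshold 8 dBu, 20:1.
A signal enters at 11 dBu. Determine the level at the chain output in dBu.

Stage 1: 11 dBu is 10 dB over 1 dBu; at 10:1 that becomes 1 dB over, giving 2 dBu; +4 dB make-up → 6 dBu.
Stage 2: 6 dBu is at or below the 8 dBu threshold — no compression; make-up brings it to 11 dBu.

11 dBu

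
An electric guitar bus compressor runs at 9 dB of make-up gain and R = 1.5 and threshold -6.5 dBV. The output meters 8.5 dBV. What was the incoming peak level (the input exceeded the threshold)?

Stripping the +9 dB make-up gives -0.5 dBV at the gain stage.
The compressed level sits -0.5 − (-6.5) = 6 dB over threshold.
Input overshoot = R × output overshoot = 9 dB → input = -6.5 + 9 = 2.5 dBV.

2.5 dBV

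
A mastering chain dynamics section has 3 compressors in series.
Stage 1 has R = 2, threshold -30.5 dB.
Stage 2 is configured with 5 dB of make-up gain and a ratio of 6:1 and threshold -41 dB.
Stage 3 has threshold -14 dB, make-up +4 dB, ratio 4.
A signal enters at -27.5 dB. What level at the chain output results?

-30 dB

Stage 1: overshoot 3 dB → 3/2 = 1.5 dB → -29 dB.
Stage 2: -29 dB is 12 dB over -41 dB; at 6:1 that becomes 2 dB over, giving -39 dB; +5 dB make-up → -34 dB.
Stage 3: -34 dB ≤ -14 dB, so stage 3 doesn't engage; make-up brings it to -30 dB.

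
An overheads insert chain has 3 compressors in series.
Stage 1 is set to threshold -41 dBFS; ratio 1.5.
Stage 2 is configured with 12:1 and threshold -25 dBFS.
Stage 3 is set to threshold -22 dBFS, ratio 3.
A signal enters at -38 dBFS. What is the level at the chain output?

Stage 1: overshoot 3 dB → 3/1.5 = 2 dB → -39 dBFS.
Stage 2: -39 dBFS ≤ -25 dBFS, so stage 2 doesn't engage; output -39 dBFS.
Stage 3: -39 dBFS is at or below the -22 dBFS threshold — no compression; output -39 dBFS.

-39 dBFS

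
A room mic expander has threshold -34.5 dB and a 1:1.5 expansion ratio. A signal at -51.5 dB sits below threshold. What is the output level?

-60 dB

Undershoot = (-34.5) − (-51.5) = 17 dB.
At 1:1.5, that expands to 25.5 dB under threshold.
Output = -34.5 − 25.5 = -60 dB.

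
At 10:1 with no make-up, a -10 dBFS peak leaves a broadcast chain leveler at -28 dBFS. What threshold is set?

Input is 20 dB above T (since output overshoot × R = input overshoot: (-28 − T)·10 = -10 − T gives T = -30 dBFS).
Check: -30 + (-10 − (-30))/10 = -30 + 2 = -28 dBFS. ✓

-30 dBFS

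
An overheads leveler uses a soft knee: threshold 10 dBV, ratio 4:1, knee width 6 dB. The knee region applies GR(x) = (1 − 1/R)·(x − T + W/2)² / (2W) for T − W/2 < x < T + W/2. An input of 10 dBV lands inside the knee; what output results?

x − T + W/2 = 10 − 10 + 3 = 3.
GR = (1 − 1/4) × 3² / 12 = 0.75 × 9 / 12 = 0.5625 dB.
Output = 10 − 0.5625 = 9.4375 dBV.

9.4375 dBV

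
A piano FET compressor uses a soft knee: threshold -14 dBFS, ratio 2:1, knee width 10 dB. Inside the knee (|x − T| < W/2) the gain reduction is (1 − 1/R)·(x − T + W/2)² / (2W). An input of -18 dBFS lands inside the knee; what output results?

x − T + W/2 = -18 − (-14) + 5 = 1.
GR = (1 − 1/2) × 1² / 20 = 0.5 × 1 / 20 = 0.025 dB.
Output = -18 − 0.025 = -18.025 dBFS.

-18.025 dBFS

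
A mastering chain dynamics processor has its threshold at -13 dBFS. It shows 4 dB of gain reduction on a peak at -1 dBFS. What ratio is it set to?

Input overshoot = -1 − (-13) = 12 dB.
Output overshoot = 12 − 4 = 8 dB.
Ratio = input overshoot / output overshoot = 12 / 8 = 1.5.

1.5:1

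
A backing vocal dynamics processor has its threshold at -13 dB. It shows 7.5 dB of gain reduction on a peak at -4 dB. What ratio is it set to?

Input overshoot = -4 − (-13) = 9 dB.
Output overshoot = 9 − 7.5 = 1.5 dB.
Ratio = input overshoot / output overshoot = 9 / 1.5 = 6.

6:1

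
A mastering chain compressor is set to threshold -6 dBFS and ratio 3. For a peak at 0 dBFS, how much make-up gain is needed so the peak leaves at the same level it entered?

Without make-up, output = threshold + overshoot/3 = -6 + 2 = -4 dBFS.
Gap to target: 4 dB.

4 dB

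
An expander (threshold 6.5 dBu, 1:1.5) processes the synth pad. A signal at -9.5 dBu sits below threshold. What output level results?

-17.5 dBu

Undershoot = 6.5 − (-9.5) = 16 dB.
At 1:1.5, that expands to 24 dB under threshold.
Output = 6.5 − 24 = -17.5 dBu.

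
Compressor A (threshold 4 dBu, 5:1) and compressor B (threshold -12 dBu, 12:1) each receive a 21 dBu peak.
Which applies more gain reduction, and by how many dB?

B, by 16.65 dB

A: overshoot 17 dB → output overshoot 3.4 dB → GR 13.6 dB.
B: overshoot 33 dB → output overshoot 2.75 dB → GR 30.25 dB.
Difference: 16.65 dB in favour of B.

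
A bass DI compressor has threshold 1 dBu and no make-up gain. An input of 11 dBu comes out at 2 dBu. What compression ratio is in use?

Input overshoot = 11 − 1 = 10 dB; output overshoot = 2 − 1 = 1 dB.
Ratio = 10 / 1 = 10.

10:1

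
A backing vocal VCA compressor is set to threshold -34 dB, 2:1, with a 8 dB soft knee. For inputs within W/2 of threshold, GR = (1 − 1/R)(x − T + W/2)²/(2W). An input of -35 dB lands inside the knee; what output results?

-35.28125 dB

x − T + W/2 = -35 − (-34) + 4 = 3.
GR = (1 − 1/2) × 3² / 16 = 0.5 × 9 / 16 = 0.28125 dB.
Output = -35 − 0.28125 = -35.28125 dB.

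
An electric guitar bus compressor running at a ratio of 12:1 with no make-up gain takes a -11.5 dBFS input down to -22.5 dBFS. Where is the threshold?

-23.5 dBFS

Gain reduction = -11.5 − (-22.5) = 11 dB; output overshoot = GR / (R − 1) = 11 / 11 = 1 dB.
Threshold = output − output overshoot = -22.5 − 1 = -23.5 dBFS.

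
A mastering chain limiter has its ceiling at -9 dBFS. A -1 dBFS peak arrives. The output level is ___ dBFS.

-9 dBFS

A brickwall limiter is an ∞:1 compressor: any input above the ceiling is clamped to -9 dBFS.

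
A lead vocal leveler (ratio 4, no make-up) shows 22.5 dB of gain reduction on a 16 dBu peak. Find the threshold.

-14 dBu

Let T be the threshold. Output overshoot = (input overshoot)/R, so -6.5 − T = (16 − T)/4.
4·(-6.5 − T) = 16 − T → 3·T = -26 − 16 = -42.
T = -42/3 = -14 dBu.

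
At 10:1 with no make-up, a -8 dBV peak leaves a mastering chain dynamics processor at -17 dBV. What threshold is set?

-18 dBV

Input is 10 dB above T (since output overshoot × R = input overshoot: (-17 − T)·10 = -8 − T gives T = -18 dBV).
Check: -18 + (-8 − (-18))/10 = -18 + 1 = -17 dBV. ✓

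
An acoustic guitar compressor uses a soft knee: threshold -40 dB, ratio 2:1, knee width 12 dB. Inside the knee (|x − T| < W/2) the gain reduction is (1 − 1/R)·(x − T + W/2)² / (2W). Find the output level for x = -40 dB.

x − T + W/2 = -40 − (-40) + 6 = 6.
GR = (1 − 1/2) × 6² / 24 = 0.5 × 36 / 24 = 0.75 dB.
Output = -40 − 0.75 = -40.75 dB.

-40.75 dB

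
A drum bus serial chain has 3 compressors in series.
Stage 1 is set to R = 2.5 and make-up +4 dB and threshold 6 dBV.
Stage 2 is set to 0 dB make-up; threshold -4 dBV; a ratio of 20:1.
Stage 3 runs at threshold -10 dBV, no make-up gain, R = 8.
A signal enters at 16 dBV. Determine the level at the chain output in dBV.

-9.1375 dBV

Stage 1: overshoot 10 dB → 10/2.5 = 4 dB → 10 dBV; +4 dB make-up → 14 dBV.
Stage 2: 14 dBV is 18 dB over -4 dBV; at 20:1 that becomes 0.9 dB over, giving -3.1 dBV.
Stage 3: overshoot 6.9 dB → 6.9/8 = 0.8625 dB → -9.1375 dBV.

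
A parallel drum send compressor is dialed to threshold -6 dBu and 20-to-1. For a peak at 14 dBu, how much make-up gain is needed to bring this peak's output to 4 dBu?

Overshoot 20 dB → 20/20 = 1 dB after compression, so the compressed level is -6 + 1 = -5 dBu.
Make-up = target − compressed = 4 − (-5) = 9 dB.

9 dB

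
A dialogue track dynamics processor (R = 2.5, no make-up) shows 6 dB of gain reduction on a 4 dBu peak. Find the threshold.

-6 dBu

Input is 10 dB above T (since output overshoot × R = input overshoot: (-2 − T)·2.5 = 4 − T gives T = -6 dBu).
Check: -6 + (4 − (-6))/2.5 = -6 + 4 = -2 dBu. ✓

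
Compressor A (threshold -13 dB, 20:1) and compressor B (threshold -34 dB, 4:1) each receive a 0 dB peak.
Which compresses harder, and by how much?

B, by 13.15 dB

A: GR = 13 − 13/20 = 12.35 dB.
B: GR = 34 − 34/4 = 25.5 dB.
B reduces 13.15 dB more.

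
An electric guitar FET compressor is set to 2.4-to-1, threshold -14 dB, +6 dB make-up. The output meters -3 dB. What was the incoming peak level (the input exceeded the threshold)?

Before make-up, the level was -3 − 6 = -9 dB.
That's 5 dB above the -14 dB threshold.
Input overshoot = R × output overshoot = 12 dB → input = -14 + 12 = -2 dB.

-2 dB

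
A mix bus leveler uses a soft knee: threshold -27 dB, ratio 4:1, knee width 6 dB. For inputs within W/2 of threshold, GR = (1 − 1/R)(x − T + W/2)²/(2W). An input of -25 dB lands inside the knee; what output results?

x − T + W/2 = -25 − (-27) + 3 = 5.
GR = (1 − 1/4) × 5² / 12 = 0.75 × 25 / 12 = 1.5625 dB.
Output = -25 − 1.5625 = -26.5625 dB.

-26.5625 dB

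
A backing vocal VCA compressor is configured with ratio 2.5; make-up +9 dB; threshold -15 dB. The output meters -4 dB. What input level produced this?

-10 dB

Stripping the +9 dB make-up gives -13 dB at the gain stage.
The compressed level sits -13 − (-15) = 2 dB over threshold.
Input overshoot = R × output overshoot = 5 dB → input = -15 + 5 = -10 dB.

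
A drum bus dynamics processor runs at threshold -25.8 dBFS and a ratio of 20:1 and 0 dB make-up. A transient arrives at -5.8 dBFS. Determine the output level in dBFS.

The input is 20 dB above the -25.8 dBFS threshold.
The 20 dB excess becomes 1 dB after 20:1 reduction.
Output = -25.8 + 1 = -24.8 dBFS.

-24.8 dBFS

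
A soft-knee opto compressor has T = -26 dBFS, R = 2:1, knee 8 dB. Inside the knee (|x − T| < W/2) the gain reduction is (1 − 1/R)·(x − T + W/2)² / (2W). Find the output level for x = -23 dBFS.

x − T + W/2 = -23 − (-26) + 4 = 7.
GR = (1 − 1/2) × 7² / 16 = 0.5 × 49 / 16 = 1.53125 dB.
Output = -23 − 1.53125 = -24.53125 dBFS.

-24.53125 dBFS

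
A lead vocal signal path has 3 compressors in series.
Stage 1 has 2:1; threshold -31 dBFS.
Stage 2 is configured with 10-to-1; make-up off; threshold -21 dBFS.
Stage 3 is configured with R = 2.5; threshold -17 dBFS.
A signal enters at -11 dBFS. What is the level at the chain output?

Stage 1: 20 dB above -31 dBFS, reduced 2:1 to 10 dB above → -21 dBFS.
Stage 2: -21 dBFS is at or below the -21 dBFS threshold — no compression; output -21 dBFS.
Stage 3: -21 dBFS ≤ -17 dBFS, so stage 3 doesn't engage; output -21 dBFS.

-21 dBFS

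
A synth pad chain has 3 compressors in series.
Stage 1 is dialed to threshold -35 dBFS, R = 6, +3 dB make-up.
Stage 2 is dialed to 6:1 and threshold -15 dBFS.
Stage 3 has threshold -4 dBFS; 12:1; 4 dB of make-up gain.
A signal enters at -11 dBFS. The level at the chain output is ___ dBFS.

-24 dBFS

Stage 1: -11 dBFS is 24 dB over -35 dBFS; at 6:1 that becomes 4 dB over, giving -31 dBFS; +3 dB make-up → -28 dBFS.
Stage 2: -28 dBFS ≤ -15 dBFS, so stage 2 doesn't engage; output -28 dBFS.
Stage 3: below threshold (-28 ≤ -4); passes unchanged; make-up brings it to -24 dBFS.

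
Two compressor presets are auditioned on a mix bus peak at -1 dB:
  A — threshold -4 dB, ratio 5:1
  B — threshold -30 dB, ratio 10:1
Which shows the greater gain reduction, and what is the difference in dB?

B, by 23.7 dB

A: 3 dB over, compressed to 0.6 dB over, so 2.4 dB of GR.
B: 29 dB over, compressed to 2.9 dB over, so 26.1 dB of GR.
B reduces 23.7 dB more.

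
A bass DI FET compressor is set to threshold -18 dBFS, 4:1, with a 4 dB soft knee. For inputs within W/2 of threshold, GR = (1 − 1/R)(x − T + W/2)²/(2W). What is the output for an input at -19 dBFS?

-19.09375 dBFS

x − T + W/2 = -19 − (-18) + 2 = 1.
GR = (1 − 1/4) × 1² / 8 = 0.75 × 1 / 8 = 0.09375 dB.
Output = -19 − 0.09375 = -19.09375 dBFS.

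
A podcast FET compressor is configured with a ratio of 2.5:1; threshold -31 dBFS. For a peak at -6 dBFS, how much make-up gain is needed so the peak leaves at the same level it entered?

The peak compresses to -31 + 25/2.5 = -21 dBFS.
To reach -6 dBFS requires -6 − (-21) = 15 dB of make-up.

15 dB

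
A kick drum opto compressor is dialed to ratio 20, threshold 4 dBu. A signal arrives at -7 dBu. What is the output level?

-7 dBu is 11 dB below the 4 dBu threshold, so no gain reduction is applied.
Output = input = -7 dBu.

-7 dBu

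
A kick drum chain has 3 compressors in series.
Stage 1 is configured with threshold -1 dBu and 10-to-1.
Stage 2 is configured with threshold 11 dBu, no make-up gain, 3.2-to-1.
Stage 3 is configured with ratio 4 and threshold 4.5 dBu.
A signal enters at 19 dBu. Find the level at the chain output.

1 dBu

Stage 1: overshoot 20 dB → 20/10 = 2 dB → 1 dBu.
Stage 2: below threshold (1 ≤ 11); passes unchanged; output 1 dBu.
Stage 3: below threshold (1 ≤ 4.5); passes unchanged; output 1 dBu.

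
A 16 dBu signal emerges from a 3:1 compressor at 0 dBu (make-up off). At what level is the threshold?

Input is 24 dB above T (since output overshoot × R = input overshoot: (0 − T)·3 = 16 − T gives T = -8 dBu).
Check: -8 + (16 − (-8))/3 = -8 + 8 = 0 dBu. ✓

-8 dBu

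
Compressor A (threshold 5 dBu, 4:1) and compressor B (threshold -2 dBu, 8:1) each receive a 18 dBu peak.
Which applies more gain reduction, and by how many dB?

A: GR = 13 − 13/4 = 9.75 dB.
B: GR = 20 − 20/8 = 17.5 dB.
Difference: 7.75 dB in favour of B.

B, by 7.75 dB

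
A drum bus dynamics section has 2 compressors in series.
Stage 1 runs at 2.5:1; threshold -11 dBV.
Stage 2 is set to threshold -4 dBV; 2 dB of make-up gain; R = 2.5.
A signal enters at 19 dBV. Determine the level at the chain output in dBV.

Stage 1: overshoot 30 dB → 30/2.5 = 12 dB → 1 dBV.
Stage 2: overshoot 5 dB → 5/2.5 = 2 dB → -2 dBV; +2 dB make-up → 0 dBV.

0 dBV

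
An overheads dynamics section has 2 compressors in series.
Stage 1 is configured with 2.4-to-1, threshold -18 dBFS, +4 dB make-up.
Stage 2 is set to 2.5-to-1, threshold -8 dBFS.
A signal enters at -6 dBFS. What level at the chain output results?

-9 dBFS

Stage 1: 12 dB above -18 dBFS, reduced 2.4:1 to 5 dB above → -13 dBFS; +4 dB make-up → -9 dBFS.
Stage 2: -9 dBFS is at or below the -8 dBFS threshold — no compression; output -9 dBFS.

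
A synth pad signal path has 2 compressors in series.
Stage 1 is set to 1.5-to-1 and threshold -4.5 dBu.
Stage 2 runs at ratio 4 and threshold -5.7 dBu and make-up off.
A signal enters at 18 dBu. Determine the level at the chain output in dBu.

Stage 1: 22.5 dB above -4.5 dBu, reduced 1.5:1 to 15 dB above → 10.5 dBu.
Stage 2: 10.5 dBu is 16.2 dB over -5.7 dBu; at 4:1 that becomes 4.05 dB over, giving -1.65 dBu.

-1.65 dBu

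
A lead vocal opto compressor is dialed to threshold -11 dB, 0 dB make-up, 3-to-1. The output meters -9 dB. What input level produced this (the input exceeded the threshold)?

Post-compression overshoot = -9 − (-11) = 2 dB.
Undo the ratio: input overshoot = 2 × 3 = 6 dB, giving input = -5 dB.

-5 dB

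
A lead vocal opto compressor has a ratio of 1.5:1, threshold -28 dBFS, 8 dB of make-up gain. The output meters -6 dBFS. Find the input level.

-7 dBFS

Remove make-up: -6 − 8 = -14 dBFS.
That's 14 dB above the -28 dBFS threshold.
Undo the ratio: input overshoot = 14 × 1.5 = 21 dB, giving input = -7 dBFS.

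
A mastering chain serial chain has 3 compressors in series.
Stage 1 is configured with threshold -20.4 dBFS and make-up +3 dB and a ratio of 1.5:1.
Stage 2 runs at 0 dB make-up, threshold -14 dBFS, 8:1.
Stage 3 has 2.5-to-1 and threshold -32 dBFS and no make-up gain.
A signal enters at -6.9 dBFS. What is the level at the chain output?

-24.52 dBFS

Stage 1: 13.5 dB above -20.4 dBFS, reduced 1.5:1 to 9 dB above → -11.4 dBFS; +3 dB make-up → -8.4 dBFS.
Stage 2: overshoot 5.6 dB → 5.6/8 = 0.7 dB → -13.3 dBFS.
Stage 3: overshoot 18.7 dB → 18.7/2.5 = 7.48 dB → -24.52 dBFS.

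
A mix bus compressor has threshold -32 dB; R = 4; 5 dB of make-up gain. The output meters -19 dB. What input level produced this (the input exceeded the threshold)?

0 dB

Stripping the +5 dB make-up gives -24 dB at the gain stage.
That's 8 dB above the -32 dB threshold.
Before 4:1 compression the overshoot was 8 × 4 = 32 dB, so input = -32 + 32 = 0 dB.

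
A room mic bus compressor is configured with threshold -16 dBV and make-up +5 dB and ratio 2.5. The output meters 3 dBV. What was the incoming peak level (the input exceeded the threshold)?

Before make-up, the level was 3 − 5 = -2 dBV.
The compressed level sits -2 − (-16) = 14 dB over threshold.
Undo the ratio: input overshoot = 14 × 2.5 = 35 dB, giving input = 19 dBV.

19 dBV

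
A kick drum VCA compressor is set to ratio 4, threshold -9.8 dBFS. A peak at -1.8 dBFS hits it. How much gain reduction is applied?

6 dB

The signal is 8 dB above threshold.
After 4:1 compression the overshoot becomes 8/4 = 2 dB.
So the signal is attenuated by 8 − 2 = 6 dB.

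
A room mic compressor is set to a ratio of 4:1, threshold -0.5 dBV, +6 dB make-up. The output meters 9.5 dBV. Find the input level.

15.5 dBV

Remove make-up: 9.5 − 6 = 3.5 dBV.
The compressed level sits 3.5 − (-0.5) = 4 dB over threshold.
Input overshoot = R × output overshoot = 16 dB → input = -0.5 + 16 = 15.5 dBV.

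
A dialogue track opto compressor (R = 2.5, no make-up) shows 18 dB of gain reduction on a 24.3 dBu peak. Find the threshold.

-5.7 dBu

Let T be the threshold. Output overshoot = (input overshoot)/R, so 6.3 − T = (24.3 − T)/2.5.
2.5·(6.3 − T) = 24.3 − T → 1.5·T = 15.75 − 24.3 = -8.55.
T = -8.55/1.5 = -5.7 dBu.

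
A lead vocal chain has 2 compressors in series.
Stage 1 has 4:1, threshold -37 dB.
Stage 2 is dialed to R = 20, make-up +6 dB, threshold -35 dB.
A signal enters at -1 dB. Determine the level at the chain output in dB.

-28.65 dB

Stage 1: overshoot 36 dB → 36/4 = 9 dB → -28 dB.
Stage 2: overshoot 7 dB → 7/20 = 0.35 dB → -34.65 dB; +6 dB make-up → -28.65 dB.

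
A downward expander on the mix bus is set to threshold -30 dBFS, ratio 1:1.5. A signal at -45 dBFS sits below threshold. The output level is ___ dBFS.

The input is 15 dB below the -30 dBFS threshold.
A 1:1.5 expander multiplies undershoot by 1.5: 15 × 1.5 = 22.5 dB below threshold.
Output = -30 − 22.5 = -52.5 dBFS.

-52.5 dBFS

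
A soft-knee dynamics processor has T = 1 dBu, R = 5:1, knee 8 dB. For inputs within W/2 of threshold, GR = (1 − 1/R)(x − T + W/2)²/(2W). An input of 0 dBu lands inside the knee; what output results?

x − T + W/2 = 0 − 1 + 4 = 3.
GR = (1 − 1/5) × 3² / 16 = 0.8 × 9 / 16 = 0.45 dB.
Output = 0 − 0.45 = -0.45 dBu.

-0.45 dBu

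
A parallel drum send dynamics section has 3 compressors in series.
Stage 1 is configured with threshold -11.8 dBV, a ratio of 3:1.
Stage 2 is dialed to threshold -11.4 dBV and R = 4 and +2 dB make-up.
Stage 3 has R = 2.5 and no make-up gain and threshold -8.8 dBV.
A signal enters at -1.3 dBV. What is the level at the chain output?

-8.73 dBV

Stage 1: overshoot 10.5 dB → 10.5/3 = 3.5 dB → -8.3 dBV.
Stage 2: 3.1 dB above -11.4 dBV, reduced 4:1 to 0.775 dB above → -10.625 dBV; +2 dB make-up → -8.625 dBV.
Stage 3: 0.175 dB above -8.8 dBV, reduced 2.5:1 to 0.07 dB above → -8.73 dBV.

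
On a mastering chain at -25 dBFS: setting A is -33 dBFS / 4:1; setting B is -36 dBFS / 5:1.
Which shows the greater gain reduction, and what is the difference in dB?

A: 8 dB over, compressed to 2 dB over, so 6 dB of GR.
B: 11 dB over, compressed to 2.2 dB over, so 8.8 dB of GR.
Difference: 2.8 dB in favour of B.

B, by 2.8 dB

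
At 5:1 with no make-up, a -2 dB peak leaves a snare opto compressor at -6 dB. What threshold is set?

Gain reduction = -2 − (-6) = 4 dB; output overshoot = GR / (R − 1) = 4 / 4 = 1 dB.
Threshold = output − output overshoot = -6 − 1 = -7 dB.

-7 dB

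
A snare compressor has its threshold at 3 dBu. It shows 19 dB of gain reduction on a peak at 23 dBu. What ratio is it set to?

Input overshoot = 23 − 3 = 20 dB.
Output overshoot = 20 − 19 = 1 dB.
Ratio = input overshoot / output overshoot = 20 / 1 = 20.

20:1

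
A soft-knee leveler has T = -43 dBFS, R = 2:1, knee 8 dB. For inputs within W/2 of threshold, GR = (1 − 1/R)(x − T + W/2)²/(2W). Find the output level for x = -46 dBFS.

x − T + W/2 = -46 − (-43) + 4 = 1.
GR = (1 − 1/2) × 1² / 16 = 0.5 × 1 / 16 = 0.03125 dB.
Output = -46 − 0.03125 = -46.03125 dBFS.

-46.03125 dBFS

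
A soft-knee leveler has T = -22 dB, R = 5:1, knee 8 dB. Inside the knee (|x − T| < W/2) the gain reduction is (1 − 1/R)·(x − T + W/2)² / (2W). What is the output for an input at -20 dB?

x − T + W/2 = -20 − (-22) + 4 = 6.
GR = (1 − 1/5) × 6² / 16 = 0.8 × 36 / 16 = 1.8 dB.
Output = -20 − 1.8 = -21.8 dB.

-21.8 dB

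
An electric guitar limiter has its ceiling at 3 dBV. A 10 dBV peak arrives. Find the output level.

At ∞:1, everything above 3 dBV is held at the ceiling.

3 dBV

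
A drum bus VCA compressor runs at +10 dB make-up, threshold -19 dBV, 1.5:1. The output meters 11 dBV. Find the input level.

11 dBV

Stripping the +10 dB make-up gives 1 dBV at the gain stage.
Post-compression overshoot = 1 − (-19) = 20 dB.
Before 1.5:1 compression the overshoot was 20 × 1.5 = 30 dB, so input = -19 + 30 = 11 dBV.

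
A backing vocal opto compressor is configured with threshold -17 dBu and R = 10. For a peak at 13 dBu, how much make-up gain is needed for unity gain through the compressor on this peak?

Overshoot 30 dB → 30/10 = 3 dB after compression, so the compressed level is -17 + 3 = -14 dBu.
Make-up = target − compressed = 13 − (-14) = 27 dB.

27 dB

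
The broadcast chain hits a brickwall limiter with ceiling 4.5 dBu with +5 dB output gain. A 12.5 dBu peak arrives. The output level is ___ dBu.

A brickwall limiter is an ∞:1 compressor: any input above the ceiling is clamped to 4.5 dBu.
Output gain then adds 5 dB: 4.5 + 5 = 9.5 dBu.

9.5 dBu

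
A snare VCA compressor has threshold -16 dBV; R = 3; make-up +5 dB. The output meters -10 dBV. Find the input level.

-13 dBV

Stripping the +5 dB make-up gives -15 dBV at the gain stage.
Post-compression overshoot = -15 − (-16) = 1 dB.
Input overshoot = R × output overshoot = 3 dB → input = -16 + 3 = -13 dBV.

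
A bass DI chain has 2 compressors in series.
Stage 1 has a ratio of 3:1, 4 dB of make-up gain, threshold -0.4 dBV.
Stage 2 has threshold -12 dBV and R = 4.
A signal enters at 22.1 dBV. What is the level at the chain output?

-6.225 dBV

Stage 1: 22.1 dBV is 22.5 dB over -0.4 dBV; at 3:1 that becomes 7.5 dB over, giving 7.1 dBV; +4 dB make-up → 11.1 dBV.
Stage 2: 11.1 dBV is 23.1 dB over -12 dBV; at 4:1 that becomes 5.775 dB over, giving -6.225 dBV.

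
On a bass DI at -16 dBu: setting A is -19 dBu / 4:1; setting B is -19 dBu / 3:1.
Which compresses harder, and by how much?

A, by 0.25 dB

A: overshoot 3 dB → output overshoot 0.75 dB → GR 2.25 dB.
B: overshoot 3 dB → output overshoot 1 dB → GR 2 dB.
A reduces 0.25 dB more.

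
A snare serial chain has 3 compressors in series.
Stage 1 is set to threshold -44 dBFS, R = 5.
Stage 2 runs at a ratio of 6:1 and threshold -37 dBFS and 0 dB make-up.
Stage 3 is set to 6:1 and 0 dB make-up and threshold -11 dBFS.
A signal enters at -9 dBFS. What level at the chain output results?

-37 dBFS

Stage 1: 35 dB above -44 dBFS, reduced 5:1 to 7 dB above → -37 dBFS.
Stage 2: -37 dBFS ≤ -37 dBFS, so stage 2 doesn't engage; output -37 dBFS.
Stage 3: -37 dBFS is at or below the -11 dBFS threshold — no compression; output -37 dBFS.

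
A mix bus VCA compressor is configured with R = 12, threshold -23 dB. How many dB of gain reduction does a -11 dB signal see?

11 dB

Overshoot = -11 − (-23) = 12 dB.
A 12:1 ratio leaves 1 dB of that excess.
Gain reduction = 12 − 1 = 11 dB.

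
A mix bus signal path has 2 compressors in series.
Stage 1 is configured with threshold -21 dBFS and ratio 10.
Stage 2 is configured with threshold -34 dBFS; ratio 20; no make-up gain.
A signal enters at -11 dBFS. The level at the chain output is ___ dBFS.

Stage 1: overshoot 10 dB → 10/10 = 1 dB → -20 dBFS.
Stage 2: overshoot 14 dB → 14/20 = 0.7 dB → -33.3 dBFS.

-33.3 dBFS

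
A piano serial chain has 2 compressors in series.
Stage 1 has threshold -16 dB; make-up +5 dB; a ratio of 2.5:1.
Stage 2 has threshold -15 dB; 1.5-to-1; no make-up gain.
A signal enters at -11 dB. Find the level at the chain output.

-11 dB

Stage 1: -11 dB is 5 dB over -16 dB; at 2.5:1 that becomes 2 dB over, giving -14 dB; +5 dB make-up → -9 dB.
Stage 2: 6 dB above -15 dB, reduced 1.5:1 to 4 dB above → -11 dB.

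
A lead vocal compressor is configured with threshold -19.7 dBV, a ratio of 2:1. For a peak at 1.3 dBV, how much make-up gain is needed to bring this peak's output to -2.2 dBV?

The peak compresses to -19.7 + 21/2 = -9.2 dBV.
To reach -2.2 dBV requires -2.2 − (-9.2) = 7 dB of make-up.

7 dB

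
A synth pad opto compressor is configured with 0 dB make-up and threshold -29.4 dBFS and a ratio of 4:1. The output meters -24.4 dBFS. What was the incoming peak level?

That's 5 dB above the -29.4 dBFS threshold.
Input overshoot = R × output overshoot = 20 dB → input = -29.4 + 20 = -9.4 dBFS.

-9.4 dBFS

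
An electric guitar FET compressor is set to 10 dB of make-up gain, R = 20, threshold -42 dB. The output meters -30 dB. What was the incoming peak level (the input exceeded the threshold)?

Remove make-up: -30 − 10 = -40 dB.
That's 2 dB above the -42 dB threshold.
Before 20:1 compression the overshoot was 2 × 20 = 40 dB, so input = -42 + 40 = -2 dB.

-2 dB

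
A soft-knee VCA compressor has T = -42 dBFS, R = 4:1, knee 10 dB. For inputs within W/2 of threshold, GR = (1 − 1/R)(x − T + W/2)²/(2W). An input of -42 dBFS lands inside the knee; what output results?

x − T + W/2 = -42 − (-42) + 5 = 5.
GR = (1 − 1/4) × 5² / 20 = 0.75 × 25 / 20 = 0.9375 dB.
Output = -42 − 0.9375 = -42.9375 dBFS.

-42.9375 dBFS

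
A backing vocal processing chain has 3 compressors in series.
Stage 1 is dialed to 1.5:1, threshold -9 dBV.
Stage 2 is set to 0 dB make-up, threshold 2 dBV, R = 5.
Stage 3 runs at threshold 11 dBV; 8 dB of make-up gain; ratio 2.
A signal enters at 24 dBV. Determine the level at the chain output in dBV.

12.2 dBV

Stage 1: 33 dB above -9 dBV, reduced 1.5:1 to 22 dB above → 13 dBV.
Stage 2: 11 dB above 2 dBV, reduced 5:1 to 2.2 dB above → 4.2 dBV.
Stage 3: below threshold (4.2 ≤ 11); passes unchanged; make-up brings it to 12.2 dBV.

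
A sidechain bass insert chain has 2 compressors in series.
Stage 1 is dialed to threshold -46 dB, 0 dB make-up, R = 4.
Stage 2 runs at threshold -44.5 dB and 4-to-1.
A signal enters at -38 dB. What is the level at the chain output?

-44.375 dB

Stage 1: 8 dB above -46 dB, reduced 4:1 to 2 dB above → -44 dB.
Stage 2: -44 dB is 0.5 dB over -44.5 dB; at 4:1 that becomes 0.125 dB over, giving -44.375 dB.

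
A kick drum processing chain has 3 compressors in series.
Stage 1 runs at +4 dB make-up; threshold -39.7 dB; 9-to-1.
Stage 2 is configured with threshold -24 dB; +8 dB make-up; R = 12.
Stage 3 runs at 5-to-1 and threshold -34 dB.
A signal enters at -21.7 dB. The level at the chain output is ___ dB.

-32.34 dB

Stage 1: 18 dB above -39.7 dB, reduced 9:1 to 2 dB above → -37.7 dB; +4 dB make-up → -33.7 dB.
Stage 2: -33.7 dB is at or below the -24 dB threshold — no compression; make-up brings it to -25.7 dB.
Stage 3: -25.7 dB is 8.3 dB over -34 dB; at 5:1 that becomes 1.66 dB over, giving -32.34 dB.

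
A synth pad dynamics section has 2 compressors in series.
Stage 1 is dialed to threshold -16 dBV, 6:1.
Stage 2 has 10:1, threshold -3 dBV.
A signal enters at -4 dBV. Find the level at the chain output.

-14 dBV

Stage 1: overshoot 12 dB → 12/6 = 2 dB → -14 dBV.
Stage 2: below threshold (-14 ≤ -3); passes unchanged; output -14 dBV.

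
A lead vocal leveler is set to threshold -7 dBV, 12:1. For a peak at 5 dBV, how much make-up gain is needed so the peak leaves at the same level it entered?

Without make-up, output = threshold + overshoot/12 = -7 + 1 = -6 dBV.
Gap to target: 11 dB.

11 dB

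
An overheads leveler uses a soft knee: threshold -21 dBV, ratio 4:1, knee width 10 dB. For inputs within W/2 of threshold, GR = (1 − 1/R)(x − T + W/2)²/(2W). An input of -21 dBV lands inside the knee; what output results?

x − T + W/2 = -21 − (-21) + 5 = 5.
GR = (1 − 1/4) × 5² / 20 = 0.75 × 25 / 20 = 0.9375 dB.
Output = -21 − 0.9375 = -21.9375 dBV.

-21.9375 dBV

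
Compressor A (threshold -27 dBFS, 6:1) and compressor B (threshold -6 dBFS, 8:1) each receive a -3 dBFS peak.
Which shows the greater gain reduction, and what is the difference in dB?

A: GR = 24 − 24/6 = 20 dB.
B: GR = 3 − 3/8 = 2.625 dB.
A applies 17.375 dB more gain reduction.

A, by 17.375 dB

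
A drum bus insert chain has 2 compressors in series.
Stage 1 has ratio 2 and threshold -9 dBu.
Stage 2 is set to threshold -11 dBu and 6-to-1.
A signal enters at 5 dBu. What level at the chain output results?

Stage 1: 5 dBu is 14 dB over -9 dBu; at 2:1 that becomes 7 dB over, giving -2 dBu.
Stage 2: overshoot 9 dB → 9/6 = 1.5 dB → -9.5 dBu.

-9.5 dBu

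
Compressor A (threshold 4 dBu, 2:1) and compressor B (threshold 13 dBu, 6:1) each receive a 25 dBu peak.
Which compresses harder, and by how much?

A: overshoot 21 dB → output overshoot 10.5 dB → GR 10.5 dB.
B: overshoot 12 dB → output overshoot 2 dB → GR 10 dB.
Difference: 0.5 dB in favour of A.

A, by 0.5 dB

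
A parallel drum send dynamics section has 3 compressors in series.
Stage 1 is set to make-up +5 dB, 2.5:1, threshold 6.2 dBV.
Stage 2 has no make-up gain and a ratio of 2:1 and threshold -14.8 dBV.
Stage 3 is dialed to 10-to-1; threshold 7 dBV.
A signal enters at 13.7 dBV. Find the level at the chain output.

-0.3 dBV

Stage 1: 7.5 dB above 6.2 dBV, reduced 2.5:1 to 3 dB above → 9.2 dBV; +5 dB make-up → 14.2 dBV.
Stage 2: overshoot 29 dB → 29/2 = 14.5 dB → -0.3 dBV.
Stage 3: -0.3 dBV is at or below the 7 dBV threshold — no compression; output -0.3 dBV.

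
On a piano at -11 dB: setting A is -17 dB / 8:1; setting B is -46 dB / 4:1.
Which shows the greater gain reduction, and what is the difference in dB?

A: overshoot 6 dB → output overshoot 0.75 dB → GR 5.25 dB.
B: overshoot 35 dB → output overshoot 8.75 dB → GR 26.25 dB.
B applies 21 dB more gain reduction.

B, by 21 dB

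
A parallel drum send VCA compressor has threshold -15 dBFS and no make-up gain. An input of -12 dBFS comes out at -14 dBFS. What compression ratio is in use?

3:1

Input overshoot = -12 − (-15) = 3 dB; output overshoot = -14 − (-15) = 1 dB.
Ratio = 3 / 1 = 3.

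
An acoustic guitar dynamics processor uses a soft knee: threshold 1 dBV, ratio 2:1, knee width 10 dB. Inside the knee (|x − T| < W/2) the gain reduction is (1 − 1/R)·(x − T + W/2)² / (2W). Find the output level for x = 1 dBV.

0.375 dBV

x − T + W/2 = 1 − 1 + 5 = 5.
GR = (1 − 1/2) × 5² / 20 = 0.5 × 25 / 20 = 0.625 dB.
Output = 1 − 0.625 = 0.375 dBV.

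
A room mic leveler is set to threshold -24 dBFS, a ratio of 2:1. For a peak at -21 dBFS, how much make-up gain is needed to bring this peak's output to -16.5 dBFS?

Without make-up, output = threshold + overshoot/2 = -24 + 1.5 = -22.5 dBFS.
Gap to target: 6 dB.

6 dB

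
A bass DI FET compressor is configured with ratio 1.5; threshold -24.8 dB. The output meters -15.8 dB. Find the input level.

-11.3 dB

That's 9 dB above the -24.8 dB threshold.
Undo the ratio: input overshoot = 9 × 1.5 = 13.5 dB, giving input = -11.3 dB.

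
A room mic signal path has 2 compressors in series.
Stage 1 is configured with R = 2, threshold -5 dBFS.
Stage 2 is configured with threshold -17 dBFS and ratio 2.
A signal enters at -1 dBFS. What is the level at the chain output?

-10 dBFS

Stage 1: 4 dB above -5 dBFS, reduced 2:1 to 2 dB above → -3 dBFS.
Stage 2: -3 dBFS is 14 dB over -17 dBFS; at 2:1 that becomes 7 dB over, giving -10 dBFS.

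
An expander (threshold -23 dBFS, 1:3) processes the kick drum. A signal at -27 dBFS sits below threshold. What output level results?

-35 dBFS

The input is 4 dB below the -23 dBFS threshold.
A 1:3 expander multiplies undershoot by 3: 4 × 3 = 12 dB below threshold.
Output = -23 − 12 = -35 dBFS.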